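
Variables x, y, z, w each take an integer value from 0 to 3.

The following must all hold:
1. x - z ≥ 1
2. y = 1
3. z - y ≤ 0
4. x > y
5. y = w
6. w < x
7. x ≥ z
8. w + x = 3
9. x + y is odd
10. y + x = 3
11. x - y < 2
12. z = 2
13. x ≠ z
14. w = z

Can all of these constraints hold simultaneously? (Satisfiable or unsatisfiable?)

Constraint 2 fixes y = 1 and constraint 12 fixes z = 2. Constraints 5 and 14 give y = w = z, so y = z. But 1 ≠ 2 — contradiction.

Unsatisfiable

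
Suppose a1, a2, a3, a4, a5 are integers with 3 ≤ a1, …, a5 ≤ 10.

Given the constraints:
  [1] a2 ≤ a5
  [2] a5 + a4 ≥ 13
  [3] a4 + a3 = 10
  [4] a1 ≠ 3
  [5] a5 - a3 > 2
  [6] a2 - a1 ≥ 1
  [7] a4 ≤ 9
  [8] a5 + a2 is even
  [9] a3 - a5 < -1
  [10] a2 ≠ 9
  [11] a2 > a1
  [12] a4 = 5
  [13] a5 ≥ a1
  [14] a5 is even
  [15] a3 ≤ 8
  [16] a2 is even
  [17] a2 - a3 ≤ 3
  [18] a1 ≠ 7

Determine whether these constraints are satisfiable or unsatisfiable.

Satisfiable

The assignment a1 = 4, a2 = 6, a3 = 5, a4 = 5, a5 = 8 works:
  constraint 2 holds since a5 + a4 = 13.
  constraint 3 holds since a4 + a3 = 10.
The rest check out directly.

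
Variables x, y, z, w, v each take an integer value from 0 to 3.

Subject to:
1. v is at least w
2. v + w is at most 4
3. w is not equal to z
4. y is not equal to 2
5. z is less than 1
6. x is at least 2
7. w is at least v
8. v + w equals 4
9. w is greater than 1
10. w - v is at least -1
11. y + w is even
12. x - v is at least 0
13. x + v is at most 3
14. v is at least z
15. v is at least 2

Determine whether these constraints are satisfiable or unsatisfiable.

Unsatisfiable

From constraint 6: x ≥ 2. From constraint 15: v ≥ 2. Hence x + v ≥ 4. But constraint 13 requires x + v ≤ 3, and 3 < 4. Contradiction.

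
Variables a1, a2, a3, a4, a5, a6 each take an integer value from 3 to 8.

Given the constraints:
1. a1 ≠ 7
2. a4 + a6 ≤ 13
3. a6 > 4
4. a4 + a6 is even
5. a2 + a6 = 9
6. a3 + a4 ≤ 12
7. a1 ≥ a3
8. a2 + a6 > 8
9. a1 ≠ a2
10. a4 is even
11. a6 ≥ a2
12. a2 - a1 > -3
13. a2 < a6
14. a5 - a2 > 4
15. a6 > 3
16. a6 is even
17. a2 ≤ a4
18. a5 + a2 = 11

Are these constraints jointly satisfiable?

Satisfiable

The assignment a1 = 4, a2 = 3, a3 = 4, a4 = 6, a5 = 8, a6 = 6 works:
  constraint 2 holds since a4 + a6 = 12.
  constraint 5 holds since a2 + a6 = 9.
  constraint 6 holds since a3 + a4 = 10.
The rest check out directly.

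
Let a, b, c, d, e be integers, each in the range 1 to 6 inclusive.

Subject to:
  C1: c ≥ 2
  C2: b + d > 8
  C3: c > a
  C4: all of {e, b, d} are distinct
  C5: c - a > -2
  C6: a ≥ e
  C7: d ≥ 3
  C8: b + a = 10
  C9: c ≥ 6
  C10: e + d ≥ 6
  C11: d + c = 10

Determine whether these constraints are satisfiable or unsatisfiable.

The assignment a = 5, b = 5, c = 6, d = 4, e = 3 works:
  constraint 2 holds since b + d = 9.
  constraint 5 holds since c - a = 1.
The rest check out directly.

Satisfiable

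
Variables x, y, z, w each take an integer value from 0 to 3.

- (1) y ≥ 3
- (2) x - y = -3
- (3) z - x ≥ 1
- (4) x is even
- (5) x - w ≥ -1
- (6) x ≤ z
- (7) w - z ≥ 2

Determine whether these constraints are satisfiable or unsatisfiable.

Constraints 3, 5, and 7 give z − x ≥ 1, x − w ≥ -1, w − z ≥ 2.
Adding all 3 inequalities: the left sides telescope to 0, and the right sides sum to 1 + (-1) + 2 = 2. So 0 ≥ 2, which is false.

Unsatisfiable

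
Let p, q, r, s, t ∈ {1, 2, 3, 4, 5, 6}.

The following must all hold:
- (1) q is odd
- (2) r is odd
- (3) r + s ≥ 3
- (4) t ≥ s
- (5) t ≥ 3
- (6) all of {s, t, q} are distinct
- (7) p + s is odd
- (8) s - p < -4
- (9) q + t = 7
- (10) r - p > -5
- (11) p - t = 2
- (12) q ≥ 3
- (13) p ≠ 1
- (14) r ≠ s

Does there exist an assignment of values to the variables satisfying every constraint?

Satisfiable

Try p = 6, q = 3, r = 3, s = 1, t = 4.
Check constraint 3: r + s = 4; constraint 8: s - p = -5. The remaining constraints are straightforward to verify.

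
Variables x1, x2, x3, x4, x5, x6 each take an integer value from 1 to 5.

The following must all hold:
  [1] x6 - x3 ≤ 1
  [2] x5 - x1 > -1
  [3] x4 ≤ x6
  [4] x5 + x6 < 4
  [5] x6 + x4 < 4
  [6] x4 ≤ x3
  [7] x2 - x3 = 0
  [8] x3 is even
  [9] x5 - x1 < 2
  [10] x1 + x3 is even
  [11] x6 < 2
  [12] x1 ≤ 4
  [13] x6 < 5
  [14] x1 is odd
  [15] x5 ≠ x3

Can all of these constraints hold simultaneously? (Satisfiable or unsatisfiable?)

Unsatisfiable

Constraint 14 makes x1 odd and constraint 8 makes x3 even, so x1 + x3 must be odd. Constraint 10 says x1 + x3 is even — contradiction.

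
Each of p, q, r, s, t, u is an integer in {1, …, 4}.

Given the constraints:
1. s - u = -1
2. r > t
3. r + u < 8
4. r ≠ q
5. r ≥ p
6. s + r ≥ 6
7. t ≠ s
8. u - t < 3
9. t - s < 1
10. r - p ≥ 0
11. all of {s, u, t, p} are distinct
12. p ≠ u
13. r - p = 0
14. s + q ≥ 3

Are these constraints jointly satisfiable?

Satisfiable

Take p = 4, q = 1, r = 4, s = 2, t = 1, u = 3. Then constraint 1: s - u = -1; constraint 3: r + u = 7; constraint 6: s + r = 6, and every other listed constraint is also met.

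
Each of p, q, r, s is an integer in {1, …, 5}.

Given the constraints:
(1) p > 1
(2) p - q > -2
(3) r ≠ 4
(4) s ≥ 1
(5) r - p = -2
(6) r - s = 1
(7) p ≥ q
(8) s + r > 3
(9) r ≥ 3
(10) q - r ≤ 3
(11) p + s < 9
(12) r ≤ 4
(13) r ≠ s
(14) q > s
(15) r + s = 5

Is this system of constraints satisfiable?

Satisfiable

Try p = 5, q = 5, r = 3, s = 2.
Check constraint 2: p - q = 0; constraint 5: r - p = -2. The remaining constraints are straightforward to verify.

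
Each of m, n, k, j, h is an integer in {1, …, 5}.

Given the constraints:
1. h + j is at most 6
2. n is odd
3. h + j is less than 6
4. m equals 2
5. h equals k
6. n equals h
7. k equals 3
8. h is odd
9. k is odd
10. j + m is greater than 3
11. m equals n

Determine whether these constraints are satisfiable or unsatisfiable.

Unsatisfiable

Constraint 4 fixes m = 2 and constraint 7 fixes k = 3. Constraints 5, 6, and 11 give m = n = h = k, so m = k. But 2 ≠ 3 — contradiction.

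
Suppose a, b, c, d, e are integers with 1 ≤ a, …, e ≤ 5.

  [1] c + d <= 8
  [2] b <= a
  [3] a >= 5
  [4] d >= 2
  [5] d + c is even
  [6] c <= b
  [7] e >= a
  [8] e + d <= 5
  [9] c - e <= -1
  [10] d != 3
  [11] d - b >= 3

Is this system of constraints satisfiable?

From constraints 3 and 7: e ≥ a ≥ 5. From constraint 4: d ≥ 2. Hence e + d ≥ 7. But constraint 8 requires e + d ≤ 5, and 5 < 7. Contradiction.

Unsatisfiable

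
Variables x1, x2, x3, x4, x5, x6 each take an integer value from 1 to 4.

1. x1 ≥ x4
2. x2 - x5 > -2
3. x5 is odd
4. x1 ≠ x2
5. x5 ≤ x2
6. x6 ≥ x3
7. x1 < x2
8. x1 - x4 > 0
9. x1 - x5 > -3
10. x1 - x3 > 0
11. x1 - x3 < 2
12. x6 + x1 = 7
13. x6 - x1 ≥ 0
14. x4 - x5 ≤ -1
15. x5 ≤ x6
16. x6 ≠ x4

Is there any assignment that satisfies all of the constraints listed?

Satisfiable

The assignment x1 = 3, x2 = 4, x3 = 2, x4 = 1, x5 = 3, x6 = 4 works:
  constraint 2 holds since x2 - x5 = 1.
  constraint 8 holds since x1 - x4 = 2.
  constraint 9 holds since x1 - x5 = 0.
The rest check out directly.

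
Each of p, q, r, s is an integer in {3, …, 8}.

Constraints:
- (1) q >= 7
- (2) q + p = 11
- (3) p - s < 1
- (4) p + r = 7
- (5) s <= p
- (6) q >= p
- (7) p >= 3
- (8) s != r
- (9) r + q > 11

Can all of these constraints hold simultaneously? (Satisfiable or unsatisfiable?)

Satisfiable

The assignment p = 3, q = 8, r = 4, s = 3 works:
  constraint 2 holds since q + p = 11.
  constraint 3 holds since p - s = 0.
The rest check out directly.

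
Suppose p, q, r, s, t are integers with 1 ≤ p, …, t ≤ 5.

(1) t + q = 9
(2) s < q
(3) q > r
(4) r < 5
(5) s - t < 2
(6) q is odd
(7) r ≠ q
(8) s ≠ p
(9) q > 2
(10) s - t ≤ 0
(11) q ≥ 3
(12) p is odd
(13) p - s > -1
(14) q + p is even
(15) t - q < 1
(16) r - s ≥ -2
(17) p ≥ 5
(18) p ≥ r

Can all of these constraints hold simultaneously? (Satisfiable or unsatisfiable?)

Satisfiable

The assignment p = 5, q = 5, r = 2, s = 3, t = 4 works:
  constraint 1 holds since t + q = 9.
  constraint 5 holds since s - t = -1.
  constraint 10 holds since s - t = -1.
The rest check out directly.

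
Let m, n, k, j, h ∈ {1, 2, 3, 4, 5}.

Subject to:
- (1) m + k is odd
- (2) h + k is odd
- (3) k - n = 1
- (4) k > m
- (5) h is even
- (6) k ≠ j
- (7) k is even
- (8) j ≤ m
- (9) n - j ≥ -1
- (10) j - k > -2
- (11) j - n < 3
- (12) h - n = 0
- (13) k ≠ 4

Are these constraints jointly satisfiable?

Constraint 5 makes h even and constraint 7 makes k even, so h + k must be even. Constraint 2 says h + k is odd — contradiction.

Unsatisfiable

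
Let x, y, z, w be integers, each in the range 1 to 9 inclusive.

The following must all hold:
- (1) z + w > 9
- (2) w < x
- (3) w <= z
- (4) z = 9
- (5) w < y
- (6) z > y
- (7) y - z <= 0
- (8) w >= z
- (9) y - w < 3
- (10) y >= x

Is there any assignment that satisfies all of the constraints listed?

Constraints 2, 7, 8, and 10 give x ≤ y, y ≤ z, z ≤ w, w < x. Chaining: x ≤ y ≤ z ≤ w < x, which forces x < x — impossible.

Unsatisfiable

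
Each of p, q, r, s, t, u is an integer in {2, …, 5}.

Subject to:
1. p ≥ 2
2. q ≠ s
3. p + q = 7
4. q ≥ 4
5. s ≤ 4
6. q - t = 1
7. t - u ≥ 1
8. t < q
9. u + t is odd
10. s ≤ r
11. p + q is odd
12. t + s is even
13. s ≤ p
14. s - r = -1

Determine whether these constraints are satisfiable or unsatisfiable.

Satisfiable

One satisfying assignment is p = 3, q = 4, r = 4, s = 3, t = 3, u = 2.
For the less obvious constraints — constraint 3: p + q = 7; constraint 6: q - t = 1 — and the others hold by inspection.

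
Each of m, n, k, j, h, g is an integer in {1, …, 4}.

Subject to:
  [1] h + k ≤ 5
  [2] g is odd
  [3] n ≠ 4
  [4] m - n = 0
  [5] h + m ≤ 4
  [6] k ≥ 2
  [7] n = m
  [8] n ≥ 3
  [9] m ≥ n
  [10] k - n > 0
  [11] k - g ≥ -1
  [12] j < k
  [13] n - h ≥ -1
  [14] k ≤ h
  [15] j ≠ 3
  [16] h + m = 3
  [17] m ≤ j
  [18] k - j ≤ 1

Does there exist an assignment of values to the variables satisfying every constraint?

Unsatisfiable

From constraints 6 and 14: h ≥ k ≥ 2. From constraints 8 and 9: m ≥ n ≥ 3. Hence h + m ≥ 5. But constraint 5 requires h + m ≤ 4, and 4 < 5. Contradiction.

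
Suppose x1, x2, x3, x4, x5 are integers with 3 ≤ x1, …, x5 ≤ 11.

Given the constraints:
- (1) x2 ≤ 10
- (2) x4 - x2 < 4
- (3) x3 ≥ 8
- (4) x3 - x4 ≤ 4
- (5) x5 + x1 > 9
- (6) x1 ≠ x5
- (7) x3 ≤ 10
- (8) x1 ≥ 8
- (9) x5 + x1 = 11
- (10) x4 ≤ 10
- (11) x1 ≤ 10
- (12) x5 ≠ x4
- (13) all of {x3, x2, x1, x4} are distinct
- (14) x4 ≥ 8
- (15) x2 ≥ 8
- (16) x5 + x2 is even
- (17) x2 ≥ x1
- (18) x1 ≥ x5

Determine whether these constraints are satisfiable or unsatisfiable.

Constraints 1, 3, 7, 8, 10, 11, 14, and 15 confine each of x3, x2, x1, x4 to the 3 values {8, …, 10}.
Constraint 13 requires all 4 of them to be distinct, but only 3 values are available — impossible by the pigeonhole principle.

Unsatisfiable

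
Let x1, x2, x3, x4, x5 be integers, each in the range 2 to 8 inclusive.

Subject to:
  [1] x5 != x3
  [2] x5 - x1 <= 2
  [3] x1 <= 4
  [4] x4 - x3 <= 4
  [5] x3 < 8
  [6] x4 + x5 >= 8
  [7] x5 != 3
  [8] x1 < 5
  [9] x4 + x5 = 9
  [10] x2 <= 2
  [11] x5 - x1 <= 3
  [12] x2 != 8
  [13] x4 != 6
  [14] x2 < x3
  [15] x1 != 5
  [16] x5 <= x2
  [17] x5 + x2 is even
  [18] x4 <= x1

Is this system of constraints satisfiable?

From constraints 3 and 18: x4 ≤ x1 ≤ 4. From constraints 10 and 16: x5 ≤ x2 ≤ 2. Hence x4 + x5 ≤ 6. But constraint 6 requires x4 + x5 ≥ 8, and 8 > 6. Contradiction.

Unsatisfiable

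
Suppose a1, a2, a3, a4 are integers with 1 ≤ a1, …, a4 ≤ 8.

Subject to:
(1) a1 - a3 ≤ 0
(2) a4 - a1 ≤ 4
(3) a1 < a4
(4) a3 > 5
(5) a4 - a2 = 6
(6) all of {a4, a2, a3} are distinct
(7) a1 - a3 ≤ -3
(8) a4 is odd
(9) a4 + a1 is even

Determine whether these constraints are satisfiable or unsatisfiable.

Satisfiable

The assignment a1 = 3, a2 = 1, a3 = 6, a4 = 7 works:
  constraint 1 holds since a1 - a3 = -3.
  constraint 2 holds since a4 - a1 = 4.
  constraint 5 holds since a4 - a2 = 6.
The rest check out directly.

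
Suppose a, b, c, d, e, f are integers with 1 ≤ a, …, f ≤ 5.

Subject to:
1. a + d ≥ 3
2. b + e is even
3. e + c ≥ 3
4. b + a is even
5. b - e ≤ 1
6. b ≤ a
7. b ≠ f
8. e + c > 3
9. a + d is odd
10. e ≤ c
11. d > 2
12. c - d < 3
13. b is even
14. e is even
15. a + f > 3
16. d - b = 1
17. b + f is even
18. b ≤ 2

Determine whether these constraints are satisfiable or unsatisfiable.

One satisfying assignment is a = 2, b = 2, c = 4, d = 3, e = 2, f = 4.
For the less obvious constraints — constraint 1: a + d = 5; constraint 3: e + c = 6; constraint 5: b - e = 0 — and the others hold by inspection.

Satisfiable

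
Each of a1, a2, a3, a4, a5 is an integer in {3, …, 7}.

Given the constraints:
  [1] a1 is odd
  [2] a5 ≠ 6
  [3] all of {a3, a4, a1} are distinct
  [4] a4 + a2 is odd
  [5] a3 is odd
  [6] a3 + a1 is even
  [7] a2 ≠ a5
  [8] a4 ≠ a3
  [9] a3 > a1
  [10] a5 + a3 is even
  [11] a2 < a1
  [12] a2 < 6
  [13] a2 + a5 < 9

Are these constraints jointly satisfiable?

Satisfiable

Take a1 = 5, a2 = 4, a3 = 7, a4 = 3, a5 = 3. Then constraint 3: values 7, 3, 5 are distinct; constraint 13: a2 + a5 = 7, and every other listed constraint is also met.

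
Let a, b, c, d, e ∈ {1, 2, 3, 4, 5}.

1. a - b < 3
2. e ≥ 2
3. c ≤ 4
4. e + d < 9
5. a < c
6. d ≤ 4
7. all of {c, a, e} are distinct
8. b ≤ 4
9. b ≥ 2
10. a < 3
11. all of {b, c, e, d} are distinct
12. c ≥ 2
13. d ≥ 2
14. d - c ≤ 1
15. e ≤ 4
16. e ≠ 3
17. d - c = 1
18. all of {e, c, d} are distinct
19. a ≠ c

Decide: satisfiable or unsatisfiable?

Unsatisfiable

Constraints 2, 3, 6, 8, 9, 12, 13, and 15 confine each of b, c, e, d to the 3 values {2, …, 4}.
Constraint 11 requires all 4 of them to be distinct, but only 3 values are available — impossible by the pigeonhole principle.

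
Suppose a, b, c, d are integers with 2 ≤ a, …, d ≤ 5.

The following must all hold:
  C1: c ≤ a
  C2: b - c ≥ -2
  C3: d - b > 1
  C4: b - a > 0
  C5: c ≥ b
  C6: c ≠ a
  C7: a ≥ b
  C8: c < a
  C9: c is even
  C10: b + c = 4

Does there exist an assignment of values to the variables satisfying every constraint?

Unsatisfiable

Constraints 4, 5, and 8 give c < a, a < b, b ≤ c. Chaining: c < a < b ≤ c, which forces c < c — impossible.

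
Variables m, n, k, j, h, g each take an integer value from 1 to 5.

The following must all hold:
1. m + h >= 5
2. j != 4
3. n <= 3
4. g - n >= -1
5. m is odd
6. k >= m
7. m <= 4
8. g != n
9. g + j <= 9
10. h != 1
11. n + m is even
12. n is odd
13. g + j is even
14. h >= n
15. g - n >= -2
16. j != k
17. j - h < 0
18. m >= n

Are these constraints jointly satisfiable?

Try m = 3, n = 3, k = 4, j = 2, h = 4, g = 4.
Check constraint 1: m + h = 7; constraint 4: g - n = 1. The remaining constraints are straightforward to verify.

Satisfiable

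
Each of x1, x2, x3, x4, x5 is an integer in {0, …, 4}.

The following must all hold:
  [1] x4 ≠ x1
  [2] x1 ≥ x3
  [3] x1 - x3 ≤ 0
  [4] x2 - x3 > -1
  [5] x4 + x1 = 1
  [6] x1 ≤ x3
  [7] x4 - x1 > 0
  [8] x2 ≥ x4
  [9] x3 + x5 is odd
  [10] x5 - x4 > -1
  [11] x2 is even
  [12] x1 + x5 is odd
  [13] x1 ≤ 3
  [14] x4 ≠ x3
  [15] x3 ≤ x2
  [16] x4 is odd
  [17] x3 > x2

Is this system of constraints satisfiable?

Constraints 2, 7, 8, and 17 give x4 ≤ x2, x2 < x3, x3 ≤ x1, x1 < x4. Chaining: x4 ≤ x2 < x3 ≤ x1 < x4, which forces x4 < x4 — impossible.

Unsatisfiable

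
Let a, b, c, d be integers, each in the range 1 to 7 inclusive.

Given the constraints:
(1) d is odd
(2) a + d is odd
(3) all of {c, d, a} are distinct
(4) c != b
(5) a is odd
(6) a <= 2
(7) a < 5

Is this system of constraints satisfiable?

Constraint 5 makes a odd and constraint 1 makes d odd, so a + d must be even. Constraint 2 says a + d is odd — contradiction.

Unsatisfiable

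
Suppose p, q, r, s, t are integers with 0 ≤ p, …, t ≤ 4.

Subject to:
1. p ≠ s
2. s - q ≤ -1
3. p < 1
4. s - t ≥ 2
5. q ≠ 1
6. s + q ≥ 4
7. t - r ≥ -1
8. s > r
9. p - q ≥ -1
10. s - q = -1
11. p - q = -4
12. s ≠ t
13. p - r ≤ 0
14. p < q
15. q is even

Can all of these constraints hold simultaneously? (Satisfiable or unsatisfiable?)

Unsatisfiable

Constraints 2, 4, 7, 9, and 13 give t − r ≥ -1, r − p ≥ 0, p − q ≥ -1, q − s ≥ 1, s − t ≥ 2.
Adding all 5 inequalities: the left sides telescope to 0, and the right sides sum to (-1) + 0 + (-1) + 1 + 2 = 1. So 0 ≥ 1, which is false.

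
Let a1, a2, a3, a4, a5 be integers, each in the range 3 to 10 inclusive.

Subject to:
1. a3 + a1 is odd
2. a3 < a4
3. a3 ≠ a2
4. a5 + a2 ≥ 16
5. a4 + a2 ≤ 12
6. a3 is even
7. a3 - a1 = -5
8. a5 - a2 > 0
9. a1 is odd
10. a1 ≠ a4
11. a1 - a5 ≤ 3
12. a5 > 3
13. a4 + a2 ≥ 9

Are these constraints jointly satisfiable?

Try a1 = 9, a2 = 7, a3 = 4, a4 = 5, a5 = 9.
Check constraint 4: a5 + a2 = 16; constraint 5: a4 + a2 = 12. The remaining constraints are straightforward to verify.

Satisfiable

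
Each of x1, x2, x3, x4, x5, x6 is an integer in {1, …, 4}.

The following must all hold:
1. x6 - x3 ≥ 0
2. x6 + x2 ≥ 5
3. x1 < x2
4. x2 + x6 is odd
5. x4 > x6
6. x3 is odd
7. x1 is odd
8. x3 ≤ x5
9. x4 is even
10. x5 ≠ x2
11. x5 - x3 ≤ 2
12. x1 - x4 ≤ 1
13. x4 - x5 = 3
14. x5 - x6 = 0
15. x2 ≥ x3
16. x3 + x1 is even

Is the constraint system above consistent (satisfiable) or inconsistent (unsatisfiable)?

Satisfiable

One satisfying assignment is x1 = 3, x2 = 4, x3 = 1, x4 = 4, x5 = 1, x6 = 1.
For the less obvious constraints — constraint 1: x6 - x3 = 0; constraint 2: x6 + x2 = 5; constraint 11: x5 - x3 = 0 — and the others hold by inspection.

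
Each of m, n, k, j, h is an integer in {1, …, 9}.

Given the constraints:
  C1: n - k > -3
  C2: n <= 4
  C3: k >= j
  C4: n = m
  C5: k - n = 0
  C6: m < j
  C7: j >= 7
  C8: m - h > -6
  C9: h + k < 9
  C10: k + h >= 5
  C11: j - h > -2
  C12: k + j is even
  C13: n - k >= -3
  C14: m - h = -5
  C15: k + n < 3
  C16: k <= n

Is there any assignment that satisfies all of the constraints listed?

From constraints 3 and 7: k ≥ j and j ≥ 7, so k ≥ 7. From constraints 2 and 16: k ≤ n and n ≤ 4, so k ≤ 4. But 4 < 7, so no value of k works.

Unsatisfiable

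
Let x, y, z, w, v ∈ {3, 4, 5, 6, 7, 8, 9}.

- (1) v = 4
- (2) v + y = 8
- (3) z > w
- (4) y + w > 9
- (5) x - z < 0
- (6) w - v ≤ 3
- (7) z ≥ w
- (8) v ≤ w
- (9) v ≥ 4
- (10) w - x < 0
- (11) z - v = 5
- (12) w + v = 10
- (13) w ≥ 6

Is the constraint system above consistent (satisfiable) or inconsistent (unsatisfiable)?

Try x = 8, y = 4, z = 9, w = 6, v = 4.
Check constraint 2: v + y = 8; constraint 4: y + w = 10; constraint 5: x - z = -1. The remaining constraints are straightforward to verify.

Satisfiable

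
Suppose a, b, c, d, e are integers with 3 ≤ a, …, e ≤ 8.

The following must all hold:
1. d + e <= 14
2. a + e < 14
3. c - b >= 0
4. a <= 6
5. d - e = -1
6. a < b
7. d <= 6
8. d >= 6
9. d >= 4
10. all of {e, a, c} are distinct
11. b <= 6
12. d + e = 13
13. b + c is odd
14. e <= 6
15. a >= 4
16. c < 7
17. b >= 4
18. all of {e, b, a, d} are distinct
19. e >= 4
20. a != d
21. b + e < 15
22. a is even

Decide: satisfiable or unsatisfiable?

Constraints 4, 7, 9, 11, 14, 15, 17, and 19 confine each of e, b, a, d to the 3 values {4, …, 6}.
Constraint 18 requires all 4 of them to be distinct, but only 3 values are available — impossible by the pigeonhole principle.

Unsatisfiable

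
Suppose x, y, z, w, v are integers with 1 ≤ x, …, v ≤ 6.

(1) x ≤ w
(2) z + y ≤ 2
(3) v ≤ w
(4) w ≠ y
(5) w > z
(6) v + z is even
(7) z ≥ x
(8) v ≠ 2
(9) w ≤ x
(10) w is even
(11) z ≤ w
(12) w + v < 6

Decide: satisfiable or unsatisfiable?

Unsatisfiable

Constraints 5, 7, and 9 give x ≤ z, z < w, w ≤ x. Chaining: x ≤ z < w ≤ x, which forces x < x — impossible.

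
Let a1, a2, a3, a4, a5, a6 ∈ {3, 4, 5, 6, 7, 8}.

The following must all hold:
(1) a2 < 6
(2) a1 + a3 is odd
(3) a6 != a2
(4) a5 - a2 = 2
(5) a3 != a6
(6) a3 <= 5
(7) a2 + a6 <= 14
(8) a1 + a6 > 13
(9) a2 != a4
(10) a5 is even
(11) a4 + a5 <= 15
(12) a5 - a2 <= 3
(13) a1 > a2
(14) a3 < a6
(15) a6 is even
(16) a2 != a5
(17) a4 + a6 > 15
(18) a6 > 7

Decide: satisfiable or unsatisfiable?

Satisfiable

The assignment a1 = 6, a2 = 4, a3 = 3, a4 = 8, a5 = 6, a6 = 8 works:
  constraint 4 holds since a5 - a2 = 2.
  constraint 7 holds since a2 + a6 = 12.
The rest check out directly.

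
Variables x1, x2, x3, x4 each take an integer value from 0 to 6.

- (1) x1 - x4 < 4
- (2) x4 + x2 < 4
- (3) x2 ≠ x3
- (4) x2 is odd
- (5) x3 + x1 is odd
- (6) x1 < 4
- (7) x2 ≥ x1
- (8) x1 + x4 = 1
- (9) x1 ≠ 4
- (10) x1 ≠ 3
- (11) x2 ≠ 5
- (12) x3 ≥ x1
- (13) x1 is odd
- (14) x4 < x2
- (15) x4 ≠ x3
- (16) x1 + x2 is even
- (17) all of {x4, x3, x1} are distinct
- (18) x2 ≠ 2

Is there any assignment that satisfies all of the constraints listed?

Satisfiable

Take x1 = 1, x2 = 1, x3 = 6, x4 = 0. Then constraint 1: x1 - x4 = 1; constraint 2: x4 + x2 = 1; constraint 8: x1 + x4 = 1, and every other listed constraint is also met.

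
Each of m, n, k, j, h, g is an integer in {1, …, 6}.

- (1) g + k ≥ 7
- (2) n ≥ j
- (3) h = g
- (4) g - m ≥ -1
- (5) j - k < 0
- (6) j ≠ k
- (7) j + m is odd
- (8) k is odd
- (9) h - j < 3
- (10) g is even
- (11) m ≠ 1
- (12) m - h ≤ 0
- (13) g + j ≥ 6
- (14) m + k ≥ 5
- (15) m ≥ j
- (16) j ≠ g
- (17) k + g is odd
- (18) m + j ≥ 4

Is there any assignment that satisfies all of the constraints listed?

One satisfying assignment is m = 3, n = 4, k = 3, j = 2, h = 4, g = 4.
For the less obvious constraints — constraint 1: g + k = 7; constraint 4: g - m = 1 — and the others hold by inspection.

Satisfiable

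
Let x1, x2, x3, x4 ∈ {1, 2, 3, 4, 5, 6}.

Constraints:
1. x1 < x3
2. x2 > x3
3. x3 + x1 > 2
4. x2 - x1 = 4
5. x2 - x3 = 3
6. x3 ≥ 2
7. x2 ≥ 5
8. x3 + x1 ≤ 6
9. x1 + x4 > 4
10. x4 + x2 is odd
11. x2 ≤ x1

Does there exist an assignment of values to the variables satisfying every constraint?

Unsatisfiable

From constraint 6: x3 ≥ 2. From constraints 7 and 11: x1 ≥ x2 ≥ 5. Hence x3 + x1 ≥ 7. But constraint 8 requires x3 + x1 ≤ 6, and 6 < 7. Contradiction.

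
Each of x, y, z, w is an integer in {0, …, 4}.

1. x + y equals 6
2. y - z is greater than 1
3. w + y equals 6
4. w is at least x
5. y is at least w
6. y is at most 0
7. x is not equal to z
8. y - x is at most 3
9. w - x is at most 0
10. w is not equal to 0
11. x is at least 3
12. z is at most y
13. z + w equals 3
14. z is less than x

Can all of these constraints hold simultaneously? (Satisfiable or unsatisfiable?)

From constraints 4 and 11: w ≥ x and x ≥ 3, so w ≥ 3. From constraints 5 and 6: w ≤ y and y ≤ 0, so w ≤ 0. But 0 < 3, so no value of w works.

Unsatisfiable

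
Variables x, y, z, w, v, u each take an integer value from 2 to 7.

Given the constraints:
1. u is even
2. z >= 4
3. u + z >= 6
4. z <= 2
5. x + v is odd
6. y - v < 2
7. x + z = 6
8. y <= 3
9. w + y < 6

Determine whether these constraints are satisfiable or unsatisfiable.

Unsatisfiable

From constraint 2: z ≥ 4. From constraint 4: z ≤ 2. But 2 < 4, so no value of z works.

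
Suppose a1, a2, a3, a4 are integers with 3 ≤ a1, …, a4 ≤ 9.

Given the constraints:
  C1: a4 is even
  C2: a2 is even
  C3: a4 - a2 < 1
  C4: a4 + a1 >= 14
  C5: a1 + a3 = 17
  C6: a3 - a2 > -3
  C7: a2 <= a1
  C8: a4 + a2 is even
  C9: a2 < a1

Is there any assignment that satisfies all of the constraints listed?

Satisfiable

Setting (a1, a2, a3, a4) = (9, 8, 8, 8) satisfies everything: constraint 3: a4 - a2 = 0; constraint 4: a4 + a1 = 17; constraint 5: a1 + a3 = 17, and the others follow.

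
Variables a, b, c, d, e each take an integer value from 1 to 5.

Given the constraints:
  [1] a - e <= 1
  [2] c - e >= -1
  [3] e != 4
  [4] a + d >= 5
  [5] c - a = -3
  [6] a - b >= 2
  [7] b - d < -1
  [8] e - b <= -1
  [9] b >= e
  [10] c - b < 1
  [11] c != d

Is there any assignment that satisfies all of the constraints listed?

Unsatisfiable

Constraints 1, 6, and 8 give a − b ≥ 2, b − e ≥ 1, e − a ≥ -1.
Adding all 3 inequalities: the left sides telescope to 0, and the right sides sum to 2 + 1 + (-1) = 2. So 0 ≥ 2, which is false.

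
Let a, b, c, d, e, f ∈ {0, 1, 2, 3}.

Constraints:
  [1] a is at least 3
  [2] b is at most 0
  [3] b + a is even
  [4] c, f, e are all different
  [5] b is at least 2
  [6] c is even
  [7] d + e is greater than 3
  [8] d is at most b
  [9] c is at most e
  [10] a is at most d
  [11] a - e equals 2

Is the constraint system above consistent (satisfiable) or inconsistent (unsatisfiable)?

Unsatisfiable

From constraints 1 and 10: d ≥ a and a ≥ 3, so d ≥ 3. From constraints 2 and 8: d ≤ b and b ≤ 0, so d ≤ 0. But 0 < 3, so no value of d works.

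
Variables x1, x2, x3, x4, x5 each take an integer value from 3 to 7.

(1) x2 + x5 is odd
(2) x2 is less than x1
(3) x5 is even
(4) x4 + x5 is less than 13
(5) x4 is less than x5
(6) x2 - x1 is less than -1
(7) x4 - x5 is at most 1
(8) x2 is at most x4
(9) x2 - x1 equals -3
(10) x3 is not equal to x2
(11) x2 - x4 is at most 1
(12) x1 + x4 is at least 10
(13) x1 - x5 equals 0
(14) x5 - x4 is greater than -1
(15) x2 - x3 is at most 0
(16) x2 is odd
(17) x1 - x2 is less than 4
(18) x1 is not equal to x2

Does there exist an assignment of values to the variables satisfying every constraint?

Satisfiable

Try x1 = 6, x2 = 3, x3 = 4, x4 = 4, x5 = 6.
Check constraint 4: x4 + x5 = 10; constraint 6: x2 - x1 = -3; constraint 7: x4 - x5 = -2. The remaining constraints are straightforward to verify.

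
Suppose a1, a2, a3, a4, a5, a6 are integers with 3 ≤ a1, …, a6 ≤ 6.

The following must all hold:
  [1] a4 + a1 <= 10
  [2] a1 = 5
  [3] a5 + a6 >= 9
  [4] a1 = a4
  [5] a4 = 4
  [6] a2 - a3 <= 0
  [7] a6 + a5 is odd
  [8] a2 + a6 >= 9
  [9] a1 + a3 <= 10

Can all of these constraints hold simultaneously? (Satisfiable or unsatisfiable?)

Unsatisfiable

Constraint 2 fixes a1 = 5 and constraint 5 fixes a4 = 4, but constraint 4 requires a1 = a4. Since 5 ≠ 4, contradiction.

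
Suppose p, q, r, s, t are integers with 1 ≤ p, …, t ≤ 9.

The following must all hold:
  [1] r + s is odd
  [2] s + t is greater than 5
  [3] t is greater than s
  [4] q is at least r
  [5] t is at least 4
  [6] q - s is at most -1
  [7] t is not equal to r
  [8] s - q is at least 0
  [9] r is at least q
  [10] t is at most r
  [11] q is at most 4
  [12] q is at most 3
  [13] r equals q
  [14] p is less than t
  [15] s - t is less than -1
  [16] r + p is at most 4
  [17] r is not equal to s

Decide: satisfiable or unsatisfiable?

From constraints 5 and 10: r ≥ t and t ≥ 4, so r ≥ 4. From constraints 4 and 12: r ≤ q and q ≤ 3, so r ≤ 3. But 3 < 4, so no value of r works.

Unsatisfiable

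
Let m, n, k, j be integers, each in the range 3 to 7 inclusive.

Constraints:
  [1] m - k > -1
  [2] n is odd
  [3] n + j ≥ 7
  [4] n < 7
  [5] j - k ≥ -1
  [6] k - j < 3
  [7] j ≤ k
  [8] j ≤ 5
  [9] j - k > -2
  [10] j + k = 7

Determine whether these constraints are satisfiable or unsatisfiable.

Try m = 5, n = 5, k = 4, j = 3.
Check constraint 1: m - k = 1; constraint 3: n + j = 8; constraint 5: j - k = -1. The remaining constraints are straightforward to verify.

Satisfiable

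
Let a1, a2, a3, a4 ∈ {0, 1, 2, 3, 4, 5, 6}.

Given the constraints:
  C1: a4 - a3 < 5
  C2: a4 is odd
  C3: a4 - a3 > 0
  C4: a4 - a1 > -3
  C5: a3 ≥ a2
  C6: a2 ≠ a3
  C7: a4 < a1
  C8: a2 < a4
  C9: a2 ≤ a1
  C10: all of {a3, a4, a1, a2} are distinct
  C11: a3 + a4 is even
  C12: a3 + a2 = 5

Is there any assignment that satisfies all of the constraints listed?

Satisfiable

The assignment a1 = 6, a2 = 2, a3 = 3, a4 = 5 works:
  constraint 1 holds since a4 - a3 = 2.
  constraint 3 holds since a4 - a3 = 2.
The rest check out directly.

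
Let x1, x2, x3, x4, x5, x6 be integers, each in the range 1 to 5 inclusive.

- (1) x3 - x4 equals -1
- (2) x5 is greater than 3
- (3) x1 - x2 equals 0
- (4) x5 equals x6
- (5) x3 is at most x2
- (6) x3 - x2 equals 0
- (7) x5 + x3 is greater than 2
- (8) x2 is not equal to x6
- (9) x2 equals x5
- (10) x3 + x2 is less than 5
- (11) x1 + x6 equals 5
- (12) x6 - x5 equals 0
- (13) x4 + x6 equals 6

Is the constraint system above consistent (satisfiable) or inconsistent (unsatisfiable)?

From constraints 4 and 9, x2 = x5 = x6, so x2 = x6. But constraint 8 says x2 ≠ x6. Contradiction.

Unsatisfiable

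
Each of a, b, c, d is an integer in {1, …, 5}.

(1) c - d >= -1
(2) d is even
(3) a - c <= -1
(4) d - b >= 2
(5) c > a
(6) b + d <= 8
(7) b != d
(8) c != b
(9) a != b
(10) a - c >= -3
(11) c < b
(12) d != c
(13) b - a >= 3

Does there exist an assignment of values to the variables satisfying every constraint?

Unsatisfiable

Constraints 1, 4, 10, and 13 give b − a ≥ 3, a − c ≥ -3, c − d ≥ -1, d − b ≥ 2.
Adding all 4 inequalities: the left sides telescope to 0, and the right sides sum to 3 + (-3) + (-1) + 2 = 1. So 0 ≥ 1, which is false.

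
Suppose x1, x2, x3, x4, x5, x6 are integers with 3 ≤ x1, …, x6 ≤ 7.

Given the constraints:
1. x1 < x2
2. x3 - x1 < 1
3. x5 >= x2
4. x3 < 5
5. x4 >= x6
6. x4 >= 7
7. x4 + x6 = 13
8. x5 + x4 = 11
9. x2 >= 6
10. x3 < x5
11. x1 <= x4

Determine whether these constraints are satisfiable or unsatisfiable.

Unsatisfiable

From constraints 3 and 9: x5 ≥ x2 ≥ 6. From constraint 6: x4 ≥ 7. Hence x5 + x4 ≥ 13. But constraint 8 requires x5 + x4 = 11, and 11 < 13. Contradiction.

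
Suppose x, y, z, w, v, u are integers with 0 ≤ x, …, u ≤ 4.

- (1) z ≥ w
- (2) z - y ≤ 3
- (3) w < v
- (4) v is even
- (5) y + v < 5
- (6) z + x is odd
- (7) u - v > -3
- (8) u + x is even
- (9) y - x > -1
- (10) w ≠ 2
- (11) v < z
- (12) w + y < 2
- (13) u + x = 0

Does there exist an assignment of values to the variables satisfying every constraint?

Satisfiable

Take x = 0, y = 1, z = 3, w = 0, v = 2, u = 0. Then constraint 2: z - y = 2; constraint 5: y + v = 3, and every other listed constraint is also met.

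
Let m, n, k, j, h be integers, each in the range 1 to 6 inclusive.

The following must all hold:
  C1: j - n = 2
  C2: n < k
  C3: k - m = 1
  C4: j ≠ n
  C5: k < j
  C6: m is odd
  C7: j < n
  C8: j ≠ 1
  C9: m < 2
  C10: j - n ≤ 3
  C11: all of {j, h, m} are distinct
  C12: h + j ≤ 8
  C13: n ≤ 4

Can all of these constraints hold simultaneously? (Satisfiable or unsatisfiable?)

Constraints 2, 5, and 7 give k < j, j < n, n < k. Chaining: k < j < n < k, which forces k < k — impossible.

Unsatisfiable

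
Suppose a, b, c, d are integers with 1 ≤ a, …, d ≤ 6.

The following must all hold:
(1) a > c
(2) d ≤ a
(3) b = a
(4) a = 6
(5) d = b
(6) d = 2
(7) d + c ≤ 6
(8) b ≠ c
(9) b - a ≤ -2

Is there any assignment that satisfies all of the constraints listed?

Constraint 6 fixes d = 2 and constraint 4 fixes a = 6. Constraints 3 and 5 give d = b = a, so d = a. But 2 ≠ 6 — contradiction.

Unsatisfiable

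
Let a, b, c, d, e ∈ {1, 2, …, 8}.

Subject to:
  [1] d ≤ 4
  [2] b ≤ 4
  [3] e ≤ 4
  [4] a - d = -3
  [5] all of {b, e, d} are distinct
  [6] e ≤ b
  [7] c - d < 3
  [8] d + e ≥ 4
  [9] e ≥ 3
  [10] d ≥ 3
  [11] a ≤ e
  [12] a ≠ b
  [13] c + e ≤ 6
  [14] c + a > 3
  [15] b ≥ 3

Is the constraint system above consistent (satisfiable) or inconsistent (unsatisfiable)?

Constraints 1, 2, 3, 9, 10, and 15 confine each of b, e, d to the 2 values {3, 4}.
Constraint 5 requires all 3 of them to be distinct, but only 2 values are available — impossible by the pigeonhole principle.

Unsatisfiable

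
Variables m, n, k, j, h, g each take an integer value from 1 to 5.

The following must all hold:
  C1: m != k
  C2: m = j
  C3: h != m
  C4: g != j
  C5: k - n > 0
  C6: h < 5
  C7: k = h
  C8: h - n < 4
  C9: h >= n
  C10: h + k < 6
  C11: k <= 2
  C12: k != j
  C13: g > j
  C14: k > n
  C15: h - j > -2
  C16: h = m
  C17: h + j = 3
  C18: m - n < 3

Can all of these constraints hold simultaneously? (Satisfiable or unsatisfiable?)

Unsatisfiable

From constraints 2, 7, and 16, k = h = m = j, so k = j. But constraint 12 says k ≠ j. Contradiction.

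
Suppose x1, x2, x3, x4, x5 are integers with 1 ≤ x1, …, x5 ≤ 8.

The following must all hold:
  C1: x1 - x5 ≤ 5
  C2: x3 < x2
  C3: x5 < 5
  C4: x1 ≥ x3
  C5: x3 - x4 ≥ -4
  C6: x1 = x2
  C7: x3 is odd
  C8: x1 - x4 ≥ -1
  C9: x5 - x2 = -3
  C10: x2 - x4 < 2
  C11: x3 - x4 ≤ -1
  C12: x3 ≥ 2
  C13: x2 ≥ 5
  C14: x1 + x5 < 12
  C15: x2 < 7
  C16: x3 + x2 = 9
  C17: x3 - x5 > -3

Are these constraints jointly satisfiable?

Try x1 = 6, x2 = 6, x3 = 3, x4 = 5, x5 = 3.
Check constraint 1: x1 - x5 = 3; constraint 5: x3 - x4 = -2. The remaining constraints are straightforward to verify.

Satisfiable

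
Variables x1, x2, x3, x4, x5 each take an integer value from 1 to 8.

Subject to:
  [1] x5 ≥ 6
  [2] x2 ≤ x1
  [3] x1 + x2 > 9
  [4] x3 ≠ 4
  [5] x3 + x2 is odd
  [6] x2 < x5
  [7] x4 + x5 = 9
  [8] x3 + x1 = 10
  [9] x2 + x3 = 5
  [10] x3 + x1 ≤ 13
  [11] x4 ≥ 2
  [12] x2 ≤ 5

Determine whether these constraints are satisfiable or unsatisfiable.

Try x1 = 8, x2 = 3, x3 = 2, x4 = 3, x5 = 6.
Check constraint 3: x1 + x2 = 11; constraint 7: x4 + x5 = 9; constraint 8: x3 + x1 = 10. The remaining constraints are straightforward to verify.

Satisfiable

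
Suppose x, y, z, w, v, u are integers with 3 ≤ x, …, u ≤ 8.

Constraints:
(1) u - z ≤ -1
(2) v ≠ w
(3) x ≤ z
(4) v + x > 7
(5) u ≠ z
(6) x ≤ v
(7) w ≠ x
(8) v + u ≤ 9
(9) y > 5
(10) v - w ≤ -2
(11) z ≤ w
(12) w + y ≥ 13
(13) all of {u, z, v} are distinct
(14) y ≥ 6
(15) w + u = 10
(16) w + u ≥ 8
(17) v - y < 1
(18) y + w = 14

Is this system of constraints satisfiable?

Satisfiable

Setting (x, y, z, w, v, u) = (4, 7, 7, 7, 5, 3) satisfies everything: constraint 1: u - z = -4; constraint 4: v + x = 9; constraint 8: v + u = 8, and the others follow.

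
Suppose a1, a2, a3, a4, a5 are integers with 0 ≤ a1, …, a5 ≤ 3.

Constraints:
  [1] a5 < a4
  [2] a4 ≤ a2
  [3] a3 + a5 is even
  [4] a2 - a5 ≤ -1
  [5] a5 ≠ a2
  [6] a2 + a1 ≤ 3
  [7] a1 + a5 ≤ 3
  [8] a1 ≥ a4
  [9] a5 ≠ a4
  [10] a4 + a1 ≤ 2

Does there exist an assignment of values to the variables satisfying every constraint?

Constraints 1, 2, and 4 give a2 < a5, a5 < a4, a4 ≤ a2. Chaining: a2 < a5 < a4 ≤ a2, which forces a2 < a2 — impossible.

Unsatisfiable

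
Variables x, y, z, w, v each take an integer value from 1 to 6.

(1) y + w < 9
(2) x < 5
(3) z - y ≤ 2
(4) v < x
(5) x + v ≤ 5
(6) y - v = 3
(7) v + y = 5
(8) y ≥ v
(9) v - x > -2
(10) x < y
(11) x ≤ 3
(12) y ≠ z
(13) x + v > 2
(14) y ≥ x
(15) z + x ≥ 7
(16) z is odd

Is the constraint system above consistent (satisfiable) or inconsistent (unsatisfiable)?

Satisfiable

Try x = 2, y = 4, z = 5, w = 4, v = 1.
Check constraint 1: y + w = 8; constraint 3: z - y = 1. The remaining constraints are straightforward to verify.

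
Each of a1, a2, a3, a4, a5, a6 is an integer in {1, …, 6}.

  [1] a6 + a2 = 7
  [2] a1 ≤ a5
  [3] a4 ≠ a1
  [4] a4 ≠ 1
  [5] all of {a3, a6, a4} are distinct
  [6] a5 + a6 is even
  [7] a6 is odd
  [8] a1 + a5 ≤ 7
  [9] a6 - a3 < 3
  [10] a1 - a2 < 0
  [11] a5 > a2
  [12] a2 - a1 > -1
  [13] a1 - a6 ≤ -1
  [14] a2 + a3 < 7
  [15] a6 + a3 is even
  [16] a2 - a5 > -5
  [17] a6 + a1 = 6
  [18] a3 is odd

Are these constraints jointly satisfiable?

Try a1 = 1, a2 = 2, a3 = 3, a4 = 4, a5 = 5, a6 = 5.
Check constraint 1: a6 + a2 = 7; constraint 8: a1 + a5 = 6; constraint 9: a6 - a3 = 2. The remaining constraints are straightforward to verify.

Satisfiable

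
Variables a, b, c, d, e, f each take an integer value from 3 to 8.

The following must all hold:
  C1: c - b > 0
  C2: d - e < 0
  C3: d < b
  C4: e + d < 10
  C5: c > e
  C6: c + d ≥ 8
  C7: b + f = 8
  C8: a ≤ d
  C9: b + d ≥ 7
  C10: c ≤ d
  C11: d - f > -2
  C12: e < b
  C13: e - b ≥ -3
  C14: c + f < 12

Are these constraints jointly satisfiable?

Unsatisfiable

Constraints 1, 2, 10, and 12 give c ≤ d, d < e, e < b, b < c. Chaining: c ≤ d < e < b < c, which forces c < c — impossible.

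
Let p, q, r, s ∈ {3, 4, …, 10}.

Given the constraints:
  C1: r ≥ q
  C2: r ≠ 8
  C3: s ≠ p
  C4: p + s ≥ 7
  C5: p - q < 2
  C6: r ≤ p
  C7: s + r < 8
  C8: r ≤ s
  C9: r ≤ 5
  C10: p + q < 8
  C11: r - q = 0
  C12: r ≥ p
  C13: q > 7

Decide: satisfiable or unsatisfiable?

Unsatisfiable

From constraint 13: q ≥ 8. From constraints 1 and 9: q ≤ r and r ≤ 5, so q ≤ 5. But 5 < 8, so no value of q works.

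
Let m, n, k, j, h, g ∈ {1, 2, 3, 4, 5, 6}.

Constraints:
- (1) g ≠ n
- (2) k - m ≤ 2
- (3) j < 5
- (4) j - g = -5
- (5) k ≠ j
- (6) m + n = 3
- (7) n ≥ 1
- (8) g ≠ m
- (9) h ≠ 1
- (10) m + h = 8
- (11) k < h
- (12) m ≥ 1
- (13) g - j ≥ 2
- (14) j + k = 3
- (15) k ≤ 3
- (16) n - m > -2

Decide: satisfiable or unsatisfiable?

Satisfiable

Setting (m, n, k, j, h, g) = (2, 1, 2, 1, 6, 6) satisfies everything: constraint 2: k - m = 0; constraint 4: j - g = -5, and the others follow.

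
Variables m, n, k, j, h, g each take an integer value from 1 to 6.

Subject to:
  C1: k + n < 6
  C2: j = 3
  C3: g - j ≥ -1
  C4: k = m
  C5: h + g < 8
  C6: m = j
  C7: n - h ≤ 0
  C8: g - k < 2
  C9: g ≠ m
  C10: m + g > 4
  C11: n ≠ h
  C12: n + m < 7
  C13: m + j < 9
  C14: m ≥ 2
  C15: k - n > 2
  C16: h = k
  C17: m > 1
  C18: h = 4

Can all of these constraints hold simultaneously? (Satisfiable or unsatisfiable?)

Constraint 18 fixes h = 4 and constraint 2 fixes j = 3. Constraints 4, 6, and 16 give h = k = m = j, so h = j. But 4 ≠ 3 — contradiction.

Unsatisfiable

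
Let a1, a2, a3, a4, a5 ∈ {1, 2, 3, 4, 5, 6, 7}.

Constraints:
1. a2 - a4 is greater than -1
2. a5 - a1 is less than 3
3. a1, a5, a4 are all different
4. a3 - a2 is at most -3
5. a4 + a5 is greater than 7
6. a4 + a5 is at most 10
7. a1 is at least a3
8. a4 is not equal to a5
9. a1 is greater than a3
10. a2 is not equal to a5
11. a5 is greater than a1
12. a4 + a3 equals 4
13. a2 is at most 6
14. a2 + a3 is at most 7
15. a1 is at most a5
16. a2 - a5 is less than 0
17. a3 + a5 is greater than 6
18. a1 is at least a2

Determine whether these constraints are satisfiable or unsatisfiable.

The assignment a1 = 5, a2 = 5, a3 = 1, a4 = 3, a5 = 6 works:
  constraint 1 holds since a2 - a4 = 2.
  constraint 2 holds since a5 - a1 = 1.
  constraint 4 holds since a3 - a2 = -4.
The rest check out directly.

Satisfiable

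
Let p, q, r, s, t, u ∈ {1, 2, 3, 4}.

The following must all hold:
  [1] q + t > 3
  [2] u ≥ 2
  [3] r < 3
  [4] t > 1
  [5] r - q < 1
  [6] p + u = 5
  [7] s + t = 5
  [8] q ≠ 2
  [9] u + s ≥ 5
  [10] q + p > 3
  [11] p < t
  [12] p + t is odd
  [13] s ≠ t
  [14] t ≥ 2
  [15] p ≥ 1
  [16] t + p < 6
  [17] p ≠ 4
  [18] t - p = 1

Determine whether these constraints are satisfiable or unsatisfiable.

Take p = 2, q = 3, r = 1, s = 2, t = 3, u = 3. Then constraint 1: q + t = 6; constraint 5: r - q = -2, and every other listed constraint is also met.

Satisfiable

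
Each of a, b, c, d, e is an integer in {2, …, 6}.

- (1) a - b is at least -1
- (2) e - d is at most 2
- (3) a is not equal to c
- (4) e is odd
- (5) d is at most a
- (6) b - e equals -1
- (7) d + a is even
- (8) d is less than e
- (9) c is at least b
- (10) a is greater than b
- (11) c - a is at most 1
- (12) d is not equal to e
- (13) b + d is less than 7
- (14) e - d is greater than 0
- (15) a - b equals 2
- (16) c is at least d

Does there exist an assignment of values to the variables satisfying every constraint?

Take a = 4, b = 2, c = 2, d = 2, e = 3. Then constraint 1: a - b = 2; constraint 2: e - d = 1, and every other listed constraint is also met.

Satisfiable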